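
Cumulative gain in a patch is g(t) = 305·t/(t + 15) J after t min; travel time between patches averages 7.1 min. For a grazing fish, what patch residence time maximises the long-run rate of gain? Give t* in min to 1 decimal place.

10.3 min

By the marginal value theorem, leave when the instantaneous gain rate g'(t) equals the habitat-wide average g(t)/(T + t).
g'(t) = 305·15/(t + 15)². Setting 305·15/(t+15)² = 305t/[(t+15)(7.1+t)] gives 15(7.1+t) = t(t+15), so t² = 15×7.1 = 106.5.
t* = √106.5 = 10.32 min.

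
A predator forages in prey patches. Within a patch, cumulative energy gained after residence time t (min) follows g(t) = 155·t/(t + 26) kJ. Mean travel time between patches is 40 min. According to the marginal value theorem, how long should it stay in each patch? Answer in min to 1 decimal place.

Maximise g(t)/(T+t): set derivative to zero → g'(t)(T+t) = g(t).
g'(t) = 155·26/(t + 26)². Setting 155·26/(t+26)² = 155t/[(t+26)(40+t)] gives 26(40+t) = t(t+26), so t² = 26×40 = 1040.
t* = √1040 = 32.25 min.

32.2 min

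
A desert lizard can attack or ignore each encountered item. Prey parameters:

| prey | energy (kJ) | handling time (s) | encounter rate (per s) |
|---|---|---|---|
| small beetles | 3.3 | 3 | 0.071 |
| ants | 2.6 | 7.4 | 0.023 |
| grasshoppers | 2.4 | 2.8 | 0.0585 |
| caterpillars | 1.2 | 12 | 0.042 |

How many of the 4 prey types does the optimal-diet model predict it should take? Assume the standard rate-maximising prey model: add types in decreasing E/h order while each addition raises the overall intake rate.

Rank by E/h (kJ/s): small beetles 1.1, grasshoppers 0.857, ants 0.351, caterpillars 0.1. Include each in turn until the next type's E/h falls below the running intake rate.
Rate on top 1: 0.1932. grasshoppers: 0.857 > 0.1932 → include.
Rate on top 2: 0.2722. ants: 0.351 > 0.2722 → include.
Rate on top 3: 0.2809. caterpillars: 0.1 < 0.2809 → exclude; stop.
Optimal diet: small beetles, grasshoppers, ants — 3 of 4 types.

3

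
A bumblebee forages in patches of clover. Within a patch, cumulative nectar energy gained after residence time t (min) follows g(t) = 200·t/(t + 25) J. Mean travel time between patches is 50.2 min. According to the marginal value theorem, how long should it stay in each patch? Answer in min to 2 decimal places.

35.43 min

Optimal t* satisfies g'(t*) = g(t*)/(T + t*).
g'(t) = 200·25/(t + 25)². Setting 200·25/(t+25)² = 200t/[(t+25)(50.2+t)] gives 25(50.2+t) = t(t+25), so t² = 25×50.2 = 1255.
t* = √1255 = 35.43 min.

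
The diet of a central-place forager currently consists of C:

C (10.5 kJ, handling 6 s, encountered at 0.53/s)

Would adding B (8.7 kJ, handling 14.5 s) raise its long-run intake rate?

Intake rate on the current diet: R = (0.53×10.5) / (1 + 0.53×6) = 5.565/4.18 = 1.331 kJ/s.
Profitability of B: 8.7/14.5 = 0.6 kJ/s.
0.6 < 1.331, so adding B would lower the average — exclude it.

No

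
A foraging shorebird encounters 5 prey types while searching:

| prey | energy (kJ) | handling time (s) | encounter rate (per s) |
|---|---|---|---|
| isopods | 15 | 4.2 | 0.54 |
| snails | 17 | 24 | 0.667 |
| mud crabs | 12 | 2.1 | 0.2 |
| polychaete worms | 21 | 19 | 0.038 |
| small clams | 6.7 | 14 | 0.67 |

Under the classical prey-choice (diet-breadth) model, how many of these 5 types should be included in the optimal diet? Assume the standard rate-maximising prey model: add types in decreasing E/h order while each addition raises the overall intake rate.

2

Profitabilities (E/h, kJ/s): mud crabs 5.71, isopods 3.57, polychaete worms 1.11, snails 0.708, small clams 0.479. Add prey in this order while the next type's profitability exceeds the intake rate on those already taken.
Rate on top 1: 1.69. isopods: 3.57 > 1.69 → include.
Rate on top 2: 2.847. polychaete worms: 1.11 < 2.847 → exclude; stop.
Optimal diet: mud crabs, isopods — 2 of 5 types.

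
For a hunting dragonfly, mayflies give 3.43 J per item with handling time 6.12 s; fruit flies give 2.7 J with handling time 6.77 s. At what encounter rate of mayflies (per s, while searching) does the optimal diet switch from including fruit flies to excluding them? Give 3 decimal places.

Drop fruit flies once their profitability E₂/h₂ falls below the rate achievable on mayflies alone: E₂/h₂ = λE₁/(1 + λh₁).
Solve for λ: λE₁h₂ = E₂(1 + λh₁) → λ(E₁h₂ − E₂h₁) = E₂ → λ = E₂/(E₁h₂ − E₂h₁).
λ = 2.7/(3.43×6.77 − 2.7×6.12) = 2.7/6.697 = 0.4032 per s.

0.403 per s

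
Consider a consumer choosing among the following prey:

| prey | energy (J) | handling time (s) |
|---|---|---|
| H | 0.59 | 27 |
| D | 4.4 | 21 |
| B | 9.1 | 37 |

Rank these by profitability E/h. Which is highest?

B

In descending order of E/h:
B: 9.1/37 = 0.246 J/s
D: 4.4/21 = 0.21 J/s
H: 0.59/27 = 0.0219 J/s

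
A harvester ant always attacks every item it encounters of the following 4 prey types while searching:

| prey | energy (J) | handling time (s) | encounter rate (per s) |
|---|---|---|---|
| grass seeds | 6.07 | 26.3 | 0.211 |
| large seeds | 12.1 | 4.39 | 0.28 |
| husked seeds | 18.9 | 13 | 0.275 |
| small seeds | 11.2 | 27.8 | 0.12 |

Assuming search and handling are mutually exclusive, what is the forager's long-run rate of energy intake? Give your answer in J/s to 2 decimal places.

R = (0.211×6.07 + 0.28×12.1 + 0.275×18.9 + 0.12×11.2) / (1 + 0.211×26.3 + 0.28×4.39 + 0.275×13 + 0.12×27.8) = 11.21/14.69 = 0.7631 J/s.

0.76 J/s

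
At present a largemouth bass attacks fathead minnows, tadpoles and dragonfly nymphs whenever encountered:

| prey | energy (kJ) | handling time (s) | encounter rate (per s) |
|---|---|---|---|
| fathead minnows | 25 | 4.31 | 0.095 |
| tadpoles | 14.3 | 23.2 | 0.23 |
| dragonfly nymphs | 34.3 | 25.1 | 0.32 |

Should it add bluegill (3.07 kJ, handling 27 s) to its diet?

No

Current rate: (0.095×25 + 0.23×14.3 + 0.32×34.3)/(1 + 0.095×4.31 + 0.23×23.2 + 0.32×25.1) = 1.126 kJ/s.
bluegill: E/h = 3.07/27 = 0.1137 kJ/s.
0.1137 < 1.126, so adding bluegill would lower the average — exclude it.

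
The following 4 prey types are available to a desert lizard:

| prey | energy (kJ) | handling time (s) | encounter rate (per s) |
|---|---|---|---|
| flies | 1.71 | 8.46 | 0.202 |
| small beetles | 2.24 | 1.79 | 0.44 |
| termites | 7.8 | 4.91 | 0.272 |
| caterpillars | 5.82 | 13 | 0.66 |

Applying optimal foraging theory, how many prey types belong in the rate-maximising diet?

2

Rank by E/h (kJ/s): termites 1.59, small beetles 1.25, caterpillars 0.448, flies 0.202. Include each in turn until the next type's E/h falls below the running intake rate.
Rate on top 1: 0.9084. small beetles: 1.25 > 0.9084 → include.
Rate on top 2: 0.9949. caterpillars: 0.448 < 0.9949 → exclude; stop.
Optimal diet: termites, small beetles — 2 of 4 types.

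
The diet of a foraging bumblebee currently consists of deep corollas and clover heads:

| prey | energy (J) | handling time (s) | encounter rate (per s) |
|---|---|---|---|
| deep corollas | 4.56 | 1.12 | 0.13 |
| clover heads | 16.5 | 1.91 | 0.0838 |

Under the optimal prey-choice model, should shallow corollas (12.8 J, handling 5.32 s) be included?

Intake rate on the current diet: R = (0.13×4.56 + 0.0838×16.5) / (1 + 0.13×1.12 + 0.0838×1.91) = 1.976/1.306 = 1.513 J/s.
Profitability of shallow corollas: 12.8/5.32 = 2.406 J/s.
2.406 > 1.513, so adding shallow corollas raises the average — include it.

Yes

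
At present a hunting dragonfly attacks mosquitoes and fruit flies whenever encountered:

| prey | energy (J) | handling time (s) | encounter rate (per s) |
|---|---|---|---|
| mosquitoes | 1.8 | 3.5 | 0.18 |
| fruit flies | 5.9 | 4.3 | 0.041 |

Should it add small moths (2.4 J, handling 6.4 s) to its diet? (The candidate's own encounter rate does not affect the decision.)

Yes

Intake rate on the current diet: R = (0.18×1.8 + 0.041×5.9) / (1 + 0.18×3.5 + 0.041×4.3) = 0.5659/1.806 = 0.3133 J/s.
small moths: E/h = 2.4/6.4 = 0.375 J/s.
Since 0.375 > R, including small moths increases the long-run rate.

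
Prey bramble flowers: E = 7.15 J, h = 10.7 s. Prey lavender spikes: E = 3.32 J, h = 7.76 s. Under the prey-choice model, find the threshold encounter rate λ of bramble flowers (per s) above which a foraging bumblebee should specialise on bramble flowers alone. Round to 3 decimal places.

0.166 per s

At the threshold, the rate on bramble flowers alone equals the profitability of lavender spikes: λ·7.15/(1 + λ·10.7) = 3.32/7.76 = 0.4278.
Rearranging, λ(7.15 − 0.4278×10.7) = 0.4278, so λ = 0.4278/2.572 = 0.1663 per s.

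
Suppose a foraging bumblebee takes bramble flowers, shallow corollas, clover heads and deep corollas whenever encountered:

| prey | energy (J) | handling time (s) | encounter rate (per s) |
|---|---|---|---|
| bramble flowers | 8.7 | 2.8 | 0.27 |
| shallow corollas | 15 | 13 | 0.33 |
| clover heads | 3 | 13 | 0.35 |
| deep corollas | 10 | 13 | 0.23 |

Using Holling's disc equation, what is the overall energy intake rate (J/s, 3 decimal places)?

Energy encountered per unit search time: 0.27×8.7 + 0.33×15 + 0.35×3 + 0.23×10 = 10.65 J/s.
Handling time per unit search time: 0.27×2.8 + 0.33×13 + 0.35×13 + 0.23×13 = 12.59.
Rate = 10.65/(1 + 12.59) = 0.7838 J/s.

0.784 J/s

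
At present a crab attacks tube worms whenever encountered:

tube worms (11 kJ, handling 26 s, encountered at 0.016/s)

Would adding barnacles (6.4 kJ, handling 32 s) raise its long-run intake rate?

On tube worms alone, R = ΣλE/(1+Σλh) = 0.176/1.416 = 0.1243 kJ/s.
Profitability of barnacles: 6.4/32 = 0.2 kJ/s.
0.2 > 0.1243, so adding barnacles raises the average — include it.

Yes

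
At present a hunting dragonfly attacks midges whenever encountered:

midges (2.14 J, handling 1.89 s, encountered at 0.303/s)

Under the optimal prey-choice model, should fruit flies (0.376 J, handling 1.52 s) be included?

On midges alone, R = ΣλE/(1+Σλh) = 0.6484/1.573 = 0.4123 J/s.
Profitability of fruit flies: 0.376/1.52 = 0.2474 J/s.
Since 0.2474 < R, time spent handling fruit flies is better spent searching.

No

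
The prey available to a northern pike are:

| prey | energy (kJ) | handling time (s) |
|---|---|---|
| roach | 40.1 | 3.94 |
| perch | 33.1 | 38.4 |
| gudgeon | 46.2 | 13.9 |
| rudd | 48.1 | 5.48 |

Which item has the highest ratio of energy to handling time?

roach

In descending order of E/h:
roach: 40.1/3.94 = 10.2 kJ/s
rudd: 48.1/5.48 = 8.78 kJ/s
gudgeon: 46.2/13.9 = 3.32 kJ/s
perch: 33.1/38.4 = 0.862 kJ/s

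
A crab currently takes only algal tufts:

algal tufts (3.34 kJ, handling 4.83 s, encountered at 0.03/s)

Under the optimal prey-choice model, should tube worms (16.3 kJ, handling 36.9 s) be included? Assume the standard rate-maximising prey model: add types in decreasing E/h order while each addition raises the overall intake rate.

Current rate: (0.03×3.34)/(1 + 0.03×4.83) = 0.08752 kJ/s.
tube worms: E/h = 16.3/36.9 = 0.4417 kJ/s.
0.4417 > 0.08752, so adding tube worms raises the average — include it.

Yes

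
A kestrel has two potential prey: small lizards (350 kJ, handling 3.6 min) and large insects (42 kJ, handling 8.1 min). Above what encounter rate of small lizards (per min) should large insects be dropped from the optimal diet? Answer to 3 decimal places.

The zero-one rule: include large insects iff E₂/h₂ > λE₁/(1+λh₁). Equality gives the switch point.
λE₁h₂ = E₂ + λE₂h₁ ⇒ λ = E₂/(E₁h₂ − E₂h₁) = 42/(2835 − 151.2) = 0.01565 per min.

0.016 per min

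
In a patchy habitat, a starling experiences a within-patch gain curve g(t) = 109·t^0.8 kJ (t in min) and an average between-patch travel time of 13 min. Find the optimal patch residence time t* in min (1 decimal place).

By the marginal value theorem, leave when the instantaneous gain rate g'(t) equals the habitat-wide average g(t)/(T + t).
g'(t) = 0.8·109·t^-0.2. Setting 0.8·109·t^-0.2 = 109·t^0.8/(13+t) gives 0.8(13+t) = t, so 0.20·t = 0.8×13.
t* = 0.8×13/0.20 = 52 min.

52.0 min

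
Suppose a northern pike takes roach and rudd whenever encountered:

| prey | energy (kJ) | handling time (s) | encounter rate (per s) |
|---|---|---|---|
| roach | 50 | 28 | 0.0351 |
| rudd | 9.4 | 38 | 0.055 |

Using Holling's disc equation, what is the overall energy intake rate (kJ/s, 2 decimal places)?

0.56 kJ/s

R = (0.0351×50 + 0.055×9.4) / (1 + 0.0351×28 + 0.055×38) = 2.272/4.073 = 0.5578 kJ/s.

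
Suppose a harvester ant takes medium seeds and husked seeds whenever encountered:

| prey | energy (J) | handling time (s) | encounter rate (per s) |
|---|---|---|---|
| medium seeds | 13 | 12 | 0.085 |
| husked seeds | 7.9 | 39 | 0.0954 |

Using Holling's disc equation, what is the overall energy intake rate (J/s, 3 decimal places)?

0.324 J/s

R = (0.085×13 + 0.0954×7.9) / (1 + 0.085×12 + 0.0954×39) = 1.859/5.741 = 0.3238 J/s.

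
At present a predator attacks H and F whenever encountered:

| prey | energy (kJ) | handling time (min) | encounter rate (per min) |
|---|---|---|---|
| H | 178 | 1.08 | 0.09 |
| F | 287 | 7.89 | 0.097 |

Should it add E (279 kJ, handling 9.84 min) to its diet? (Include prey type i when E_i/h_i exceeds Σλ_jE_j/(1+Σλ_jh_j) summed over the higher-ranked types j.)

Current rate: (0.09×178 + 0.097×287)/(1 + 0.09×1.08 + 0.097×7.89) = 23.55 kJ/min.
E: E/h = 279/9.84 = 28.35 kJ/min.
Since 28.35 > R, including E increases the long-run rate.

Yes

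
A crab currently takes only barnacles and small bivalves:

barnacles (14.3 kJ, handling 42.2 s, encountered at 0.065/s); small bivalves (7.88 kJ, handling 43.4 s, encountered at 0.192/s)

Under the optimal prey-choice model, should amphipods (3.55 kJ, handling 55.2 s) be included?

Current rate: (0.065×14.3 + 0.192×7.88)/(1 + 0.065×42.2 + 0.192×43.4) = 0.2023 kJ/s.
Profitability of amphipods: 3.55/55.2 = 0.06431 kJ/s.
Since 0.06431 < R, time spent handling amphipods is better spent searching.

No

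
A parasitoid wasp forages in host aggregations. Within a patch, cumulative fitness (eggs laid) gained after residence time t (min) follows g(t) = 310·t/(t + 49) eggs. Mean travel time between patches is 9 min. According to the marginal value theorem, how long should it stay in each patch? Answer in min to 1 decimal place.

21.0 min

By the marginal value theorem, leave when the instantaneous gain rate g'(t) equals the habitat-wide average g(t)/(T + t).
g'(t) = 310·49/(t + 49)². Setting 310·49/(t+49)² = 310t/[(t+49)(9+t)] gives 49(9+t) = t(t+49), so t² = 49×9 = 441.
t* = √441 = 21 min.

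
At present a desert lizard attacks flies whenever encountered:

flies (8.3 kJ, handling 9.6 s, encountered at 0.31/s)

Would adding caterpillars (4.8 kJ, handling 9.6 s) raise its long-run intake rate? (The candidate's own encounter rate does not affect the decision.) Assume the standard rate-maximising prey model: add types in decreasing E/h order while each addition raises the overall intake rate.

No

On flies alone, R = ΣλE/(1+Σλh) = 2.573/3.976 = 0.6471 kJ/s.
Profitability of caterpillars: 4.8/9.6 = 0.5 kJ/s.
Since 0.5 < R, time spent handling caterpillars is better spent searching.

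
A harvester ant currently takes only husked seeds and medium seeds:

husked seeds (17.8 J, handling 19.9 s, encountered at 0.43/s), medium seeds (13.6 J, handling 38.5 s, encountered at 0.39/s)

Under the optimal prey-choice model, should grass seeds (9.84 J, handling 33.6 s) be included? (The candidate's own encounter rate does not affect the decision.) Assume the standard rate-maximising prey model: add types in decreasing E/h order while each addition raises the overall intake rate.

No

On husked seeds and medium seeds alone, R = ΣλE/(1+Σλh) = 12.96/24.57 = 0.5273 J/s.
Profitability of grass seeds: 9.84/33.6 = 0.2929 J/s.
Since 0.2929 < R, time spent handling grass seeds is better spent searching.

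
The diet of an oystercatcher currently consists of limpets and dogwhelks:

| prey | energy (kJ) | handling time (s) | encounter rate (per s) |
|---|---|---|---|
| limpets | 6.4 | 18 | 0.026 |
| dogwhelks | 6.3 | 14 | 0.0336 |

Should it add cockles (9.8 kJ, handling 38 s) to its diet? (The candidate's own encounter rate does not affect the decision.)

Intake rate on the current diet: R = (0.026×6.4 + 0.0336×6.3) / (1 + 0.026×18 + 0.0336×14) = 0.3781/1.938 = 0.195 kJ/s.
Profitability of cockles: 9.8/38 = 0.2579 kJ/s.
0.2579 > 0.195, so adding cockles raises the average — include it.

Yes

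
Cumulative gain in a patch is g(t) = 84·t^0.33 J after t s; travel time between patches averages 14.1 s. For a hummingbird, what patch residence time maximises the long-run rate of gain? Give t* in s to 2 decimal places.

Maximise g(t)/(T+t): set derivative to zero → g'(t)(T+t) = g(t).
g'(t) = 0.33·84·t^-0.67. Setting 0.33·84·t^-0.67 = 84·t^0.33/(14.1+t) gives 0.33(14.1+t) = t, so 0.67·t = 0.33×14.1.
t* = 0.33×14.1/0.67 = 6.945 s.

6.94 s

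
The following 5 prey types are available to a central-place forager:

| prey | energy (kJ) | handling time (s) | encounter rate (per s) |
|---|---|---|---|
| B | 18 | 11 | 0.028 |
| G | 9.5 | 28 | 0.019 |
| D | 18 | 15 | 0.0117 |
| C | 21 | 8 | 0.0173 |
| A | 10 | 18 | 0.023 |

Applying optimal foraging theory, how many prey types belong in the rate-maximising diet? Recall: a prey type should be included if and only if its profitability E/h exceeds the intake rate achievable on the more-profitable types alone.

3

E/h in descending order: C 2.62, B 1.64, D 1.2, A 0.556, G 0.339 kJ/s. The optimal diet is the largest prefix of this list for which every included type satisfies E_i/h_i > R on the types above it.
Rate on top 1: 0.3191. B: 1.64 > 0.3191 → include.
Rate on top 2: 0.5996. D: 1.2 > 0.5996 → include.
Rate on top 3: 0.6646. A: 0.556 < 0.6646 → exclude; stop.
Optimal diet: C, B, D — 3 of 5 types.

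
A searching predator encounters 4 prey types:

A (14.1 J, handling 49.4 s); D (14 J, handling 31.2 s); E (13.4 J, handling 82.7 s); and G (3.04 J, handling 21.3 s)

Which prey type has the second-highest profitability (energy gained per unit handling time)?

A

Profitability E/h (J/s): A = 14.1/49.4 = 0.285, D = 14/31.2 = 0.449, E = 13.4/82.7 = 0.162, G = 3.04/21.3 = 0.143.
Ranked: D > A > E > G.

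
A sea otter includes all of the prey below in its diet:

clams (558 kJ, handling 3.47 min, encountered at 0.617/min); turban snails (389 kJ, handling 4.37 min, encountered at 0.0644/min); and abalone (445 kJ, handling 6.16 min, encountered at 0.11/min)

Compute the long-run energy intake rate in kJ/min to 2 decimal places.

R = (0.617×558 + 0.0644×389 + 0.11×445) / (1 + 0.617×3.47 + 0.0644×4.37 + 0.11×6.16) = 418.3/4.1 = 102 kJ/min.

102.02 kJ/min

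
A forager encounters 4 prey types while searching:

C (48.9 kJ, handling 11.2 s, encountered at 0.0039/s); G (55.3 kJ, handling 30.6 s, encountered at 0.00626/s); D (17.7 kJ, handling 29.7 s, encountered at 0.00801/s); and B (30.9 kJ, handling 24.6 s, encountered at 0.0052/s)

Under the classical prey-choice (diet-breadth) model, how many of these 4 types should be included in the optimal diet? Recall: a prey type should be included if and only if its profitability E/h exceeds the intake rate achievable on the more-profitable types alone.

4

Rank by E/h (kJ/s): C 4.37, G 1.81, B 1.26, D 0.596. Include each in turn until the next type's E/h falls below the running intake rate.
Rate on top 1: 0.1827. G: 1.81 > 0.1827 → include.
Rate on top 2: 0.4346. B: 1.26 > 0.4346 → include.
Rate on top 3: 0.5117. D: 0.596 > 0.5117 → include.
Optimal diet: C, G, B, D — 4 of 4 types.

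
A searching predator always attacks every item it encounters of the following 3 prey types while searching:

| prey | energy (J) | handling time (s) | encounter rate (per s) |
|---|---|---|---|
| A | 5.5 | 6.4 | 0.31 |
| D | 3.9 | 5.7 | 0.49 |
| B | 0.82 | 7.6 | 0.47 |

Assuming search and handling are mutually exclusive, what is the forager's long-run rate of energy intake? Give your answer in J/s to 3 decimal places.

0.428 J/s

R = Σλ_iE_i / (1 + Σλ_ih_i)
Numerator: 0.31×5.5 + 0.49×3.9 + 0.47×0.82 = 4.001
Denominator: 1 + 0.31×6.4 + 0.49×5.7 + 0.47×7.6 = 9.349
R = 4.001/9.349 = 0.428 J/s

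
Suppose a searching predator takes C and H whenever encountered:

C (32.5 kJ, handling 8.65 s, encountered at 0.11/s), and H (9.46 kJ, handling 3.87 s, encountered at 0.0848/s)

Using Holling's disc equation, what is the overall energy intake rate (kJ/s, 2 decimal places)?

1.92 kJ/s

R = (0.11×32.5 + 0.0848×9.46) / (1 + 0.11×8.65 + 0.0848×3.87) = 4.377/2.28 = 1.92 kJ/s.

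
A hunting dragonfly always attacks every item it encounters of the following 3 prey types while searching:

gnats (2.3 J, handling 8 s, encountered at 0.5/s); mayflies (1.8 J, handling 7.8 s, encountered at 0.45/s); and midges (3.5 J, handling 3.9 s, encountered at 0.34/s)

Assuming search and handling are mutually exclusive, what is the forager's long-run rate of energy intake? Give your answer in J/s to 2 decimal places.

0.32 J/s

R = (0.5×2.3 + 0.45×1.8 + 0.34×3.5) / (1 + 0.5×8 + 0.45×7.8 + 0.34×3.9) = 3.15/9.836 = 0.3203 J/s.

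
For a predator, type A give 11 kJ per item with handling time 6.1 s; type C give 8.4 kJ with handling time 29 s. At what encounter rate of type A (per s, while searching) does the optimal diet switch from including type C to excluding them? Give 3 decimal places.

Drop type C once their profitability E₂/h₂ falls below the rate achievable on type A alone: E₂/h₂ = λE₁/(1 + λh₁).
Solve for λ: λE₁h₂ = E₂(1 + λh₁) → λ(E₁h₂ − E₂h₁) = E₂ → λ = E₂/(E₁h₂ − E₂h₁).
λ = 8.4/(11×29 − 8.4×6.1) = 8.4/267.8 = 0.03137 per s.

0.031 per s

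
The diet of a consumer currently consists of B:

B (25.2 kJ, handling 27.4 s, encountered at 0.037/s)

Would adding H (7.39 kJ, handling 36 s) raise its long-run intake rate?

Current rate: (0.037×25.2)/(1 + 0.037×27.4) = 0.463 kJ/s.
Profitability of H: 7.39/36 = 0.2053 kJ/s.
0.2053 < 0.463, so adding H would lower the average — exclude it.

No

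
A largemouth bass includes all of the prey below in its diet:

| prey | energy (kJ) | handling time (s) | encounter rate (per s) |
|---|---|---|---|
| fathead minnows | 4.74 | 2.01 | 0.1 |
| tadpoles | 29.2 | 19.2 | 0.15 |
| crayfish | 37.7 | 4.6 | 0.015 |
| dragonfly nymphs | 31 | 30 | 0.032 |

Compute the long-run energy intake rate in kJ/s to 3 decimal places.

1.255 kJ/s

Energy encountered per unit search time: 0.1×4.74 + 0.15×29.2 + 0.015×37.7 + 0.032×31 = 6.412 kJ/s.
Handling time per unit search time: 0.1×2.01 + 0.15×19.2 + 0.015×4.6 + 0.032×30 = 4.11.
Rate = 6.412/(1 + 4.11) = 1.255 kJ/s.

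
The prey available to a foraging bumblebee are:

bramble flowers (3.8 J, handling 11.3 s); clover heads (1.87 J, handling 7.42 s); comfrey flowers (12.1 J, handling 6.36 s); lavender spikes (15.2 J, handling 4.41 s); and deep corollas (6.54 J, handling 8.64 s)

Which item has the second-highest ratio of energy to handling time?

In descending order of E/h:
lavender spikes: 15.2/4.41 = 3.45 J/s
comfrey flowers: 12.1/6.36 = 1.9 J/s
deep corollas: 6.54/8.64 = 0.757 J/s
bramble flowers: 3.8/11.3 = 0.336 J/s
clover heads: 1.87/7.42 = 0.252 J/s

comfrey flowers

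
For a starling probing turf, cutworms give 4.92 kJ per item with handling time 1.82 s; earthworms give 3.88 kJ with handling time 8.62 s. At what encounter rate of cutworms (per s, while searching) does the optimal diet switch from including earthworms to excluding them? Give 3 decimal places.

0.110 per s

At the threshold, the rate on cutworms alone equals the profitability of earthworms: λ·4.92/(1 + λ·1.82) = 3.88/8.62 = 0.4501.
Rearranging, λ(4.92 − 0.4501×1.82) = 0.4501, so λ = 0.4501/4.101 = 0.1098 per s.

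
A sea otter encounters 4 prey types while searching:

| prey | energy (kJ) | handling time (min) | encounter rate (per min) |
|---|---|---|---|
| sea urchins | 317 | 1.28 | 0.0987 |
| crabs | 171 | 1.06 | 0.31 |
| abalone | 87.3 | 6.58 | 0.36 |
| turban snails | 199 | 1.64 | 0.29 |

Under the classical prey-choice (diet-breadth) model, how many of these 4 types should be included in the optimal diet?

Profitabilities (E/h, kJ/min): sea urchins 248, crabs 161, turban snails 121, abalone 13.3. Add prey in this order while the next type's profitability exceeds the intake rate on those already taken.
Rate on top 1: 27.78. crabs: 161 > 27.78 → include.
Rate on top 2: 57.94. turban snails: 121 > 57.94 → include.
Rate on top 3: 73.56. abalone: 13.3 < 73.56 → exclude; stop.
Optimal diet: sea urchins, crabs, turban snails — 3 of 4 types.

3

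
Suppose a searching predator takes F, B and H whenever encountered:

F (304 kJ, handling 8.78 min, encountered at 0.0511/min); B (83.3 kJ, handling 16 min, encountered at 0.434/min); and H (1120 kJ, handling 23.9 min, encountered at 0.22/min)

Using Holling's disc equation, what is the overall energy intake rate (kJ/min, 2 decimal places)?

R = (0.0511×304 + 0.434×83.3 + 0.22×1120) / (1 + 0.0511×8.78 + 0.434×16 + 0.22×23.9) = 298.1/13.65 = 21.84 kJ/min.

21.84 kJ/min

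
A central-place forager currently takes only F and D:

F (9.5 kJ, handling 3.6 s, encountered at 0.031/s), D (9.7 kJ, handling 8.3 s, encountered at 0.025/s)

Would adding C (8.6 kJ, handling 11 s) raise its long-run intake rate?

Yes

Current rate: (0.031×9.5 + 0.025×9.7)/(1 + 0.031×3.6 + 0.025×8.3) = 0.4071 kJ/s.
C: E/h = 8.6/11 = 0.7818 kJ/s.
Since 0.7818 > R, including C increases the long-run rate.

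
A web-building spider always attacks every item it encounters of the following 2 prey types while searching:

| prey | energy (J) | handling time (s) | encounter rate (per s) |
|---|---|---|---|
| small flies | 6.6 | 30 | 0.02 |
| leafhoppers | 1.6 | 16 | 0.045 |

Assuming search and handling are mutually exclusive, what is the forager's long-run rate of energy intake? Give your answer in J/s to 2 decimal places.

0.09 J/s

Energy encountered per unit search time: 0.02×6.6 + 0.045×1.6 = 0.204 J/s.
Handling time per unit search time: 0.02×30 + 0.045×16 = 1.32.
Rate = 0.204/(1 + 1.32) = 0.08793 J/s.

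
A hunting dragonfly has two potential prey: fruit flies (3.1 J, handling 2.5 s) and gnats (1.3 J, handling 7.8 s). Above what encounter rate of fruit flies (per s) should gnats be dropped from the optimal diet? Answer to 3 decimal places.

0.062 per s

The zero-one rule: include gnats iff E₂/h₂ > λE₁/(1+λh₁). Equality gives the switch point.
λE₁h₂ = E₂ + λE₂h₁ ⇒ λ = E₂/(E₁h₂ − E₂h₁) = 1.3/(24.18 − 3.25) = 0.06211 per s.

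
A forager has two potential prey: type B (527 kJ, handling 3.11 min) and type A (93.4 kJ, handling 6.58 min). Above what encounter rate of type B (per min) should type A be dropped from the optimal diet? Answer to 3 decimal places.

0.029 per min

At the threshold, the rate on type B alone equals the profitability of type A: λ·527/(1 + λ·3.11) = 93.4/6.58 = 14.19.
Rearranging, λ(527 − 14.19×3.11) = 14.19, so λ = 14.19/482.9 = 0.0294 per min.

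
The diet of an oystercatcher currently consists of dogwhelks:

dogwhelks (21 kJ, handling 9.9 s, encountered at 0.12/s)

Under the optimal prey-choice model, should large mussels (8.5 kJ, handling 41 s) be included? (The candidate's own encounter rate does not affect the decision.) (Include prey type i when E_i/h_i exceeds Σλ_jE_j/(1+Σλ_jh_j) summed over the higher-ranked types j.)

On dogwhelks alone, R = ΣλE/(1+Σλh) = 2.52/2.188 = 1.152 kJ/s.
Profitability of large mussels: 8.5/41 = 0.2073 kJ/s.
Since 0.2073 < R, time spent handling large mussels is better spent searching.

No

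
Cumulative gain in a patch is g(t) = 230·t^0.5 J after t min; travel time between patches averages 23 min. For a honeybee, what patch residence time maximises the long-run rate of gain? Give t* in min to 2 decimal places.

23.00 min

Optimal t* satisfies g'(t*) = g(t*)/(T + t*).
g'(t) = 0.5·230·t^-0.5. Setting 0.5·230·t^-0.5 = 230·t^0.5/(23+t) gives 0.5(23+t) = t, so 0.50·t = 0.5×23.
t* = 0.5×23/0.50 = 23 min.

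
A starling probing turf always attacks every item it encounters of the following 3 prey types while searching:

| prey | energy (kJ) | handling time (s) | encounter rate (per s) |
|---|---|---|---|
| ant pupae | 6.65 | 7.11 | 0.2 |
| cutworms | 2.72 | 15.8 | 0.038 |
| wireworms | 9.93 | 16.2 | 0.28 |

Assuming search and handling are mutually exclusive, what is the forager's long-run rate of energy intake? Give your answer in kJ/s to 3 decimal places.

0.557 kJ/s

Energy encountered per unit search time: 0.2×6.65 + 0.038×2.72 + 0.28×9.93 = 4.214 kJ/s.
Handling time per unit search time: 0.2×7.11 + 0.038×15.8 + 0.28×16.2 = 6.558.
Rate = 4.214/(1 + 6.558) = 0.5575 kJ/s.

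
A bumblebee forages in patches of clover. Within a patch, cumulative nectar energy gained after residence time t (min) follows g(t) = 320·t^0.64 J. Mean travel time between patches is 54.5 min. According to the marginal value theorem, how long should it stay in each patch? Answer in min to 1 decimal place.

96.9 min

Maximise g(t)/(T+t): set derivative to zero → g'(t)(T+t) = g(t).
g'(t) = 0.64·320·t^-0.36. Setting 0.64·320·t^-0.36 = 320·t^0.64/(54.5+t) gives 0.64(54.5+t) = t, so 0.36·t = 0.64×54.5.
t* = 0.64×54.5/0.36 = 96.89 min.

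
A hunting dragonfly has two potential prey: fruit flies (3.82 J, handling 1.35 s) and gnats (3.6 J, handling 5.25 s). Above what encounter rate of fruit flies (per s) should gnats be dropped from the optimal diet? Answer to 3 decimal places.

The zero-one rule: include gnats iff E₂/h₂ > λE₁/(1+λh₁). Equality gives the switch point.
λE₁h₂ = E₂ + λE₂h₁ ⇒ λ = E₂/(E₁h₂ − E₂h₁) = 3.6/(20.05 − 4.86) = 0.2369 per s.

0.237 per s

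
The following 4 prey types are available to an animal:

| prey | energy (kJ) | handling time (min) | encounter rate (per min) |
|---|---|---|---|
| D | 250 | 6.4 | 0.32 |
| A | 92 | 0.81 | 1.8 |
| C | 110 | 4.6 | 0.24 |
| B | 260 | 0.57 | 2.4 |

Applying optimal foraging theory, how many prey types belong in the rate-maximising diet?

Profitabilities (E/h, kJ/min): B 456, A 114, D 39.1, C 23.9. Add prey in this order while the next type's profitability exceeds the intake rate on those already taken.
Rate on top 1: 263.5. A: 114 < 263.5 → exclude; stop.
Optimal diet: B — 1 of 4 types.

1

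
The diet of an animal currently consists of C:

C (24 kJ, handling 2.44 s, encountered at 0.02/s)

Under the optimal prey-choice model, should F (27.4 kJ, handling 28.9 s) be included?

Yes

Intake rate on the current diet: R = (0.02×24) / (1 + 0.02×2.44) = 0.48/1.049 = 0.4577 kJ/s.
F: E/h = 27.4/28.9 = 0.9481 kJ/s.
0.9481 > 0.4577, so adding F raises the average — include it.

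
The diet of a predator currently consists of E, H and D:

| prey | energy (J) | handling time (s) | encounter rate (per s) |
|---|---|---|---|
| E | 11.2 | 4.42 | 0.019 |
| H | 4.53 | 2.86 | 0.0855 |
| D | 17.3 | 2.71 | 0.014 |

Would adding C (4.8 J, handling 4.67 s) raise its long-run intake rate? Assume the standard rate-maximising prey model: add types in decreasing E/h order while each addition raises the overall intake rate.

On E, H and D alone, R = ΣλE/(1+Σλh) = 0.8423/1.366 = 0.6164 J/s.
C: E/h = 4.8/4.67 = 1.028 J/s.
Since 1.028 > R, including C increases the long-run rate.

Yes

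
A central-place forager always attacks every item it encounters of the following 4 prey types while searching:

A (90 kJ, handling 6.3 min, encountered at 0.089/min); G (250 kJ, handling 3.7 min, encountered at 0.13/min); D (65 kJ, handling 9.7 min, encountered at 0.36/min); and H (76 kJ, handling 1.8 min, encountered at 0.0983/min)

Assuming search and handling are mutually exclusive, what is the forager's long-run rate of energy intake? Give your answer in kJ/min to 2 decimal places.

12.50 kJ/min

R = (0.089×90 + 0.13×250 + 0.36×65 + 0.0983×76) / (1 + 0.089×6.3 + 0.13×3.7 + 0.36×9.7 + 0.0983×1.8) = 71.38/5.711 = 12.5 kJ/min.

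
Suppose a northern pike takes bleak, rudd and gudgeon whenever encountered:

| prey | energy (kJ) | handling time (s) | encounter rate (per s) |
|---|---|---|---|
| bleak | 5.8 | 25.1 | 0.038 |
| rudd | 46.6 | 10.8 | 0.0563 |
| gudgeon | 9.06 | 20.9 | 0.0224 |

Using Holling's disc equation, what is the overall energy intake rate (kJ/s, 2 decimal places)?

Energy encountered per unit search time: 0.038×5.8 + 0.0563×46.6 + 0.0224×9.06 = 3.047 kJ/s.
Handling time per unit search time: 0.038×25.1 + 0.0563×10.8 + 0.0224×20.9 = 2.03.
Rate = 3.047/(1 + 2.03) = 1.006 kJ/s.

1.01 kJ/s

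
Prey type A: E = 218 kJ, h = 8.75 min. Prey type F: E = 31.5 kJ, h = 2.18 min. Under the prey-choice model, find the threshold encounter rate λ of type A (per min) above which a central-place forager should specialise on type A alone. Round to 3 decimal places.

At the threshold, the rate on type A alone equals the profitability of type F: λ·218/(1 + λ·8.75) = 31.5/2.18 = 14.45.
Rearranging, λ(218 − 14.45×8.75) = 14.45, so λ = 14.45/91.57 = 0.1578 per min.

0.158 per min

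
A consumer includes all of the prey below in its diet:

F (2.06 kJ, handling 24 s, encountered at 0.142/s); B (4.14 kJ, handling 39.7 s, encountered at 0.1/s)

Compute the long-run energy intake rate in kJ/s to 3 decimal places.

0.084 kJ/s

R = (0.142×2.06 + 0.1×4.14) / (1 + 0.142×24 + 0.1×39.7) = 0.7065/8.378 = 0.08433 kJ/s.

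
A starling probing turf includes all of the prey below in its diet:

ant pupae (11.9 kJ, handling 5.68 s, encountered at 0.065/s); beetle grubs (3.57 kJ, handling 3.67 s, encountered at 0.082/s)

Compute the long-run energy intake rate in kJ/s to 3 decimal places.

R = (0.065×11.9 + 0.082×3.57) / (1 + 0.065×5.68 + 0.082×3.67) = 1.066/1.67 = 0.6384 kJ/s.

0.638 kJ/s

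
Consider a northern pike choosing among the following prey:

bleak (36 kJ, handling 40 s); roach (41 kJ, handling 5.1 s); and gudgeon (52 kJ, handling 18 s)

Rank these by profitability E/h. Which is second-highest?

gudgeon

Profitability E/h (kJ/s): bleak = 36/40 = 0.9, roach = 41/5.1 = 8.04, gudgeon = 52/18 = 2.89.
Ranked: roach > gudgeon > bleak.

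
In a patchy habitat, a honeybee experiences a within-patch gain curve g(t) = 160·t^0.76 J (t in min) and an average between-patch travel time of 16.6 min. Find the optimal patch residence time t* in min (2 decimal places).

By the marginal value theorem, leave when the instantaneous gain rate g'(t) equals the habitat-wide average g(t)/(T + t).
g'(t) = 0.76·160·t^-0.24. Setting 0.76·160·t^-0.24 = 160·t^0.76/(16.6+t) gives 0.76(16.6+t) = t, so 0.24·t = 0.76×16.6.
t* = 0.76×16.6/0.24 = 52.57 min.

52.57 min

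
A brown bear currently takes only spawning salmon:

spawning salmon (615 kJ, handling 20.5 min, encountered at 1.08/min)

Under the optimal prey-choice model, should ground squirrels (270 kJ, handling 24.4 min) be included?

No

On spawning salmon alone, R = ΣλE/(1+Σλh) = 664.2/23.14 = 28.7 kJ/min.
ground squirrels: E/h = 270/24.4 = 11.07 kJ/min.
11.07 < 28.7, so adding ground squirrels would lower the average — exclude it.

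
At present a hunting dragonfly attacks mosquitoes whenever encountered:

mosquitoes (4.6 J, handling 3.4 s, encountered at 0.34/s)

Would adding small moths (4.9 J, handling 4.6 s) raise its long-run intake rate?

Current rate: (0.34×4.6)/(1 + 0.34×3.4) = 0.7254 J/s.
small moths: E/h = 4.9/4.6 = 1.065 J/s.
Since 1.065 > R, including small moths increases the long-run rate.

Yes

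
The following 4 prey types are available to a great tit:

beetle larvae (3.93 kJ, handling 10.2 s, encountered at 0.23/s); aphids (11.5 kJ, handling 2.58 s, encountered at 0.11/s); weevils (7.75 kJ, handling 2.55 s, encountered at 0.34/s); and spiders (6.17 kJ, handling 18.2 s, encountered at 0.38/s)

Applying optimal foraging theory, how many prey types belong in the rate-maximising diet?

E/h in descending order: aphids 4.46, weevils 3.04, beetle larvae 0.385, spiders 0.339 kJ/s. The optimal diet is the largest prefix of this list for which every included type satisfies E_i/h_i > R on the types above it.
Rate on top 1: 0.9854. weevils: 3.04 > 0.9854 → include.
Rate on top 2: 1.813. beetle larvae: 0.385 < 1.813 → exclude; stop.
Optimal diet: aphids, weevils — 2 of 4 types.

2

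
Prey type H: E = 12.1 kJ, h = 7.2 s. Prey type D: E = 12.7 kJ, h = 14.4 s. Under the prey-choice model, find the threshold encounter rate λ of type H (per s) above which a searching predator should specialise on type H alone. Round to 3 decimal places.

At the threshold, the rate on type H alone equals the profitability of type D: λ·12.1/(1 + λ·7.2) = 12.7/14.4 = 0.8819.
Rearranging, λ(12.1 − 0.8819×7.2) = 0.8819, so λ = 0.8819/5.75 = 0.1534 per s.

0.153 per s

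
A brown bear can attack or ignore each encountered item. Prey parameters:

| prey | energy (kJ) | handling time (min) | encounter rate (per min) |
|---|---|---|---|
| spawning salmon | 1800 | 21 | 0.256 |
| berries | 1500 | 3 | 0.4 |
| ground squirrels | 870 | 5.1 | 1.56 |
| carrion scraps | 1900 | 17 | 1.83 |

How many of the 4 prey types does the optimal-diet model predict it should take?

Profitabilities (E/h, kJ/min): berries 500, ground squirrels 171, carrion scraps 112, spawning salmon 85.7. Add prey in this order while the next type's profitability exceeds the intake rate on those already taken.
Rate on top 1: 272.7. ground squirrels: 171 < 272.7 → exclude; stop.
Optimal diet: berries — 1 of 4 types.

1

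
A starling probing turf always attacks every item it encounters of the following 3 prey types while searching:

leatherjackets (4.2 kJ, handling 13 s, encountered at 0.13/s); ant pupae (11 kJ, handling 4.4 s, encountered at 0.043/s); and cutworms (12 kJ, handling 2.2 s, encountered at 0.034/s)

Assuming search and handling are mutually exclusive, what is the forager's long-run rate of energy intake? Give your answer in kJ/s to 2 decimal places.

0.48 kJ/s

R = Σλ_iE_i / (1 + Σλ_ih_i)
Numerator: 0.13×4.2 + 0.043×11 + 0.034×12 = 1.427
Denominator: 1 + 0.13×13 + 0.043×4.4 + 0.034×2.2 = 2.954
R = 1.427/2.954 = 0.4831 kJ/s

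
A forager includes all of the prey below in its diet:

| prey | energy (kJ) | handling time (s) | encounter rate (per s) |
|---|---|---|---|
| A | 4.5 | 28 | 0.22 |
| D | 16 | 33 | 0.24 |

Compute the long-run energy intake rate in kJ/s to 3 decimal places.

0.320 kJ/s

R = Σλ_iE_i / (1 + Σλ_ih_i)
Numerator: 0.22×4.5 + 0.24×16 = 4.83
Denominator: 1 + 0.22×28 + 0.24×33 = 15.08
R = 4.83/15.08 = 0.3203 kJ/s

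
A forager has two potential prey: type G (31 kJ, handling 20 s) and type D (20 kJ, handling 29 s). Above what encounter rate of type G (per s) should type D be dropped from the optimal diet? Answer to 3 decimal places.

The zero-one rule: include type D iff E₂/h₂ > λE₁/(1+λh₁). Equality gives the switch point.
λE₁h₂ = E₂ + λE₂h₁ ⇒ λ = E₂/(E₁h₂ − E₂h₁) = 20/(899 − 400) = 0.04008 per s.

0.040 per s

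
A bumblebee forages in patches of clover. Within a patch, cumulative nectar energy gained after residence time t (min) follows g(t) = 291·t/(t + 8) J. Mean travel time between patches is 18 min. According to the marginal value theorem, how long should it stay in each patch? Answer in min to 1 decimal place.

12.0 min

Maximise g(t)/(T+t): set derivative to zero → g'(t)(T+t) = g(t).
g'(t) = 291·8/(t + 8)². Setting 291·8/(t+8)² = 291t/[(t+8)(18+t)] gives 8(18+t) = t(t+8), so t² = 8×18 = 144.
t* = √144 = 12 min.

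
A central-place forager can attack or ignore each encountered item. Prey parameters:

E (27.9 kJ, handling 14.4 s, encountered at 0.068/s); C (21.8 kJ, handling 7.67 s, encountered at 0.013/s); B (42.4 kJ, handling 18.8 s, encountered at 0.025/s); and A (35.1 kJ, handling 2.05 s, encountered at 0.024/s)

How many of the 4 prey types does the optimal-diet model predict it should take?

Rank by E/h (kJ/s): A 17.1, C 2.84, B 2.26, E 1.94. Include each in turn until the next type's E/h falls below the running intake rate.
Rate on top 1: 0.8029. C: 2.84 > 0.8029 → include.
Rate on top 2: 0.9799. B: 2.26 > 0.9799 → include.
Rate on top 3: 1.35. E: 1.94 > 1.35 → include.
Optimal diet: A, C, B, E — 4 of 4 types.

4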